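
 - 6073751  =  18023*( - 337)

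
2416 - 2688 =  - 272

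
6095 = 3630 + 2465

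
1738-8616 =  - 6878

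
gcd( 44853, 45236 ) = 1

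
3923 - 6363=  -  2440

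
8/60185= 8/60185  =  0.00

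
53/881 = 53/881 = 0.06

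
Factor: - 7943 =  - 13^2*47^1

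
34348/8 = 8587/2 = 4293.50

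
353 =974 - 621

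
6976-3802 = 3174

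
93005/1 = 93005=93005.00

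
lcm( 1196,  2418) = 111228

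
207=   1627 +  - 1420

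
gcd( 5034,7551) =2517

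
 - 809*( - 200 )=161800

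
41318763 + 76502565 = 117821328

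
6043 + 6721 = 12764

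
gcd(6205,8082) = 1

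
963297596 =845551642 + 117745954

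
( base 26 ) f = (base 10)15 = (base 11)14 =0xf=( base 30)F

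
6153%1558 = 1479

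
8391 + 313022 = 321413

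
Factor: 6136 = 2^3*13^1*59^1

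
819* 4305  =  3525795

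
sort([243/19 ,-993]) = [ - 993, 243/19] 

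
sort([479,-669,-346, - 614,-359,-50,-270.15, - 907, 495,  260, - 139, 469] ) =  [- 907, - 669,  -  614, - 359, - 346, - 270.15, - 139,-50, 260,469, 479 , 495 ] 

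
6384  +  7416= 13800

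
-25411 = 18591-44002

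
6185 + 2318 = 8503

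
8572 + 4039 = 12611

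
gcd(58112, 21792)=7264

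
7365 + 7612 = 14977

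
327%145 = 37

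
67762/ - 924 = - 74 + 307/462 = -73.34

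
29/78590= 1/2710 = 0.00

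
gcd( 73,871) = 1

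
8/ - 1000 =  - 1+124/125 = - 0.01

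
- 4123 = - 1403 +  - 2720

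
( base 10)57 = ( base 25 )27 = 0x39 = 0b111001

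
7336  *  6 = 44016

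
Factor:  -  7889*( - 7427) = 58591603=7^4*23^1*1061^1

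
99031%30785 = 6676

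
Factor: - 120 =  - 2^3 * 3^1*5^1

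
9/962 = 9/962 = 0.01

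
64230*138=8863740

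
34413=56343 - 21930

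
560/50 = 56/5 = 11.20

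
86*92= 7912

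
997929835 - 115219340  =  882710495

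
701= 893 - 192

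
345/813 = 115/271 = 0.42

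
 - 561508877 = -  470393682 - 91115195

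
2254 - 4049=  - 1795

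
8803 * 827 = 7280081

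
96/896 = 3/28 = 0.11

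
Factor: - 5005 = - 5^1*7^1* 11^1*13^1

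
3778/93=3778/93 = 40.62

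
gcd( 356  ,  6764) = 356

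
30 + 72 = 102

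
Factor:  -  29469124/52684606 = -14734562/26342303 = - 2^1*13^( - 1 )*19^( - 1 )*103^1 * 71527^1*106649^( - 1)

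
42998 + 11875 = 54873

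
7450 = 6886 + 564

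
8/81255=8/81255  =  0.00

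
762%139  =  67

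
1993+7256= 9249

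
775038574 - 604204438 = 170834136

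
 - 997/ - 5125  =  997/5125 = 0.19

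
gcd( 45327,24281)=1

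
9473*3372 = 31942956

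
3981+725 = 4706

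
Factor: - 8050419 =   -  3^2*13^1*83^1*829^1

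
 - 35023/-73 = 35023/73 = 479.77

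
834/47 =834/47 = 17.74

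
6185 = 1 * 6185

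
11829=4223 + 7606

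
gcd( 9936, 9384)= 552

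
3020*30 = 90600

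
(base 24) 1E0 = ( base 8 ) 1620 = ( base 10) 912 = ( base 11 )75a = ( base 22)1JA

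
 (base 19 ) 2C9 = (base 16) 3bf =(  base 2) 1110111111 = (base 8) 1677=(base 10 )959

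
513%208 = 97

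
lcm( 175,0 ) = 0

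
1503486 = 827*1818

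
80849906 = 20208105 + 60641801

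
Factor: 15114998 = 2^1*7557499^1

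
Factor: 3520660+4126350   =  2^1*5^1*7^1*29^1*3767^1 = 7647010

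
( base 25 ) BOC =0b1110100111111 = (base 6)54355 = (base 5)214422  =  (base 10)7487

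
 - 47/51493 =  - 1+ 51446/51493 = - 0.00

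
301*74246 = 22348046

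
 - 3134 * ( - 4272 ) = 13388448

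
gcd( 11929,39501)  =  1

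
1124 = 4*281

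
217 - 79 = 138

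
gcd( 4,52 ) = 4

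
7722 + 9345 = 17067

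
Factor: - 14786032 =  - 2^4 * 197^1*4691^1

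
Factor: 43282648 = 2^3*5410331^1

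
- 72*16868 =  - 1214496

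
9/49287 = 3/16429 =0.00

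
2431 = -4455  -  -6886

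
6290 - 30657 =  - 24367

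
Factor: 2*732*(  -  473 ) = -2^3*3^1*11^1*43^1*61^1   =  - 692472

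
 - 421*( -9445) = 3976345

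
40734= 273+40461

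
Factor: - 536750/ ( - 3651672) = 268375/1825836 = 2^( -2 )*3^ ( - 1) * 5^3*19^1 *71^(-1)*113^1*2143^( - 1 )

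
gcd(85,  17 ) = 17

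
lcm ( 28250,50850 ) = 254250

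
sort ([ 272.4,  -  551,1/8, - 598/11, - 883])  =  [ - 883, - 551,  -  598/11, 1/8, 272.4 ] 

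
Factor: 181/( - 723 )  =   - 3^(-1 )  *  181^1*241^( -1 ) 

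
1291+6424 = 7715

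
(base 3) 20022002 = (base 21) A8E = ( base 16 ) 11F0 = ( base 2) 1000111110000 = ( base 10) 4592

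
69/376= 69/376 = 0.18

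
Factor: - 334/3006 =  - 1/9  =  -3^(- 2 ) 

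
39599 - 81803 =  - 42204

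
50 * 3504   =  175200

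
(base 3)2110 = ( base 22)30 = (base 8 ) 102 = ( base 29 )28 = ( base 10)66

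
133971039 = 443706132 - 309735093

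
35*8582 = 300370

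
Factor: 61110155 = 5^1*17^1*718943^1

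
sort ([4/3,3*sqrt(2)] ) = [ 4/3, 3*sqrt( 2)]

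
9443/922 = 10 + 223/922 = 10.24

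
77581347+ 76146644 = 153727991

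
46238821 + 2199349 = 48438170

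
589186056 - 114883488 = 474302568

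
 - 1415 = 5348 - 6763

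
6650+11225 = 17875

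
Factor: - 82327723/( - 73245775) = 5^( - 2) * 17^( - 1 )*29^1*31^1*91577^1*172343^( -1 ) 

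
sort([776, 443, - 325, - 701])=[ - 701,-325,443, 776]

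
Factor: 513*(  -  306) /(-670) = 3^5*5^(-1) * 17^1*19^1 * 67^( - 1 )=   78489/335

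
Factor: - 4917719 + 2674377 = -2^1*1121671^1 = - 2243342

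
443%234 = 209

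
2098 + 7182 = 9280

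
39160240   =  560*69929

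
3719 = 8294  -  4575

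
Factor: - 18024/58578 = -4/13 = - 2^2*13^( - 1 ) 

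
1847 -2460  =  -613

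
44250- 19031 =25219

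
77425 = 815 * 95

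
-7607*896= -6815872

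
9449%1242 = 755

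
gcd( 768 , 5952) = 192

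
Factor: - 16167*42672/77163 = -2^4 * 3^1*7^1*17^ ( - 1 )*89^(  -  1 )*127^1*317^1 = - 13527024/1513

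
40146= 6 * 6691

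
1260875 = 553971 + 706904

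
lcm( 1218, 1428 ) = 41412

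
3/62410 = 3/62410 = 0.00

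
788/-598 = -394/299 = - 1.32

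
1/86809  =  1/86809=   0.00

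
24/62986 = 12/31493 = 0.00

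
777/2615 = 777/2615 = 0.30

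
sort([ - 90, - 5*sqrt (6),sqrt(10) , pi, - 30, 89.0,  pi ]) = [ - 90,-30, - 5*sqrt(6), pi,pi,sqrt (10 ),  89.0] 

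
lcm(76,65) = 4940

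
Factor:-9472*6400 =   -  60620800 = -2^16* 5^2*37^1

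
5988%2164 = 1660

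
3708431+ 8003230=11711661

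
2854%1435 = 1419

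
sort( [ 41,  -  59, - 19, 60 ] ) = [ - 59, - 19,41, 60 ] 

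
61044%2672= 2260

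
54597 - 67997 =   -  13400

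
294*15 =4410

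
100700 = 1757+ 98943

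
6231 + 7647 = 13878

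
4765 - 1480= 3285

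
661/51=661/51 = 12.96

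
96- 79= 17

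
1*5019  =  5019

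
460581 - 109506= 351075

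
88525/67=1321 + 18/67 = 1321.27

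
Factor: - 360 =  - 2^3*3^2*5^1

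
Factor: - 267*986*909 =  -  239305158 = - 2^1*3^3*17^1*29^1 * 89^1*101^1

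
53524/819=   53524/819 = 65.35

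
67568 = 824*82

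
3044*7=21308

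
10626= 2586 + 8040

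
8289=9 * 921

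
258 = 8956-8698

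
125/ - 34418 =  - 125/34418 = - 0.00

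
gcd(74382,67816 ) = 98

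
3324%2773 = 551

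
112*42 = 4704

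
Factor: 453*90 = 40770 = 2^1*3^3*5^1*151^1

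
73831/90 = 820 + 31/90 =820.34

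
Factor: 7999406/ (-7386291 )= - 2^1 * 3^( - 2)*11^( - 1)*74609^( - 1 )*3999703^1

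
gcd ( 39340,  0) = 39340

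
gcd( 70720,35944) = 8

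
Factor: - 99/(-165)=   3^1*5^( - 1 ) = 3/5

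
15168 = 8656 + 6512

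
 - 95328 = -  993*96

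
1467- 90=1377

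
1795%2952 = 1795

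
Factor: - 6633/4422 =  - 3/2= - 2^( - 1)*3^1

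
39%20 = 19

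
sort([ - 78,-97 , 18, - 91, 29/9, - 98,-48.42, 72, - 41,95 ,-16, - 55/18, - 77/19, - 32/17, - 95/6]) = [ - 98, - 97, - 91, -78, - 48.42,- 41, - 16, - 95/6,-77/19 , - 55/18, - 32/17,  29/9,18, 72,95 ] 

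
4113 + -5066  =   - 953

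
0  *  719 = 0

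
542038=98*5531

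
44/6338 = 22/3169 = 0.01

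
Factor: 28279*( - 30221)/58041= -854619659/58041  =  - 3^ (  -  2)*47^1* 643^1*6449^( - 1) * 28279^1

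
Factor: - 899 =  - 29^1*31^1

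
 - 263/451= -1+188/451 =- 0.58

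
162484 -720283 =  - 557799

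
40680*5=203400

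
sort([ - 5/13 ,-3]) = [ - 3, - 5/13]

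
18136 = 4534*4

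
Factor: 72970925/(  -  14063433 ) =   -  3^( - 1 ) * 5^2 * 19^1*937^( - 1)*5003^( - 1) * 153623^1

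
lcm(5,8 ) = 40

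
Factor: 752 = 2^4 * 47^1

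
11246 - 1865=9381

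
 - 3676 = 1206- 4882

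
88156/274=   44078/137 =321.74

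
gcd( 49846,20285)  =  1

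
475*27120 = 12882000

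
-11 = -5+-6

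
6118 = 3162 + 2956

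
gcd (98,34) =2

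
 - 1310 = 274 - 1584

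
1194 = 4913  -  3719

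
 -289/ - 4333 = 289/4333=0.07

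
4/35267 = 4/35267 = 0.00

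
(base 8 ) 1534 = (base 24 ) 1BK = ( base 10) 860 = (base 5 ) 11420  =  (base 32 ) qs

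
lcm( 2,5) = 10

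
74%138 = 74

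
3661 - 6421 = -2760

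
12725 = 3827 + 8898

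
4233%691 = 87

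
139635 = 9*15515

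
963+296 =1259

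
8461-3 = 8458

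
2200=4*550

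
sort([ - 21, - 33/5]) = [-21, - 33/5] 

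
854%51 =38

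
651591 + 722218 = 1373809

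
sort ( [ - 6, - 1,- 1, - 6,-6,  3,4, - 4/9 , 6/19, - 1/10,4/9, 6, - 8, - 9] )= [-9, - 8, - 6 , - 6,  -  6, - 1,  -  1, - 4/9  , -1/10,6/19, 4/9,3, 4,6 ]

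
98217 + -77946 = 20271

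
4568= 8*571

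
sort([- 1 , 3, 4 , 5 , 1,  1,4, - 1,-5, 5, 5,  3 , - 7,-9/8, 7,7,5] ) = [ - 7, - 5, - 9/8,-1, - 1 , 1, 1,3, 3,  4,4,5  ,  5,  5, 5,7,7]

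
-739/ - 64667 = 739/64667 = 0.01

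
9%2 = 1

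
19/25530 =19/25530 = 0.00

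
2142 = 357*6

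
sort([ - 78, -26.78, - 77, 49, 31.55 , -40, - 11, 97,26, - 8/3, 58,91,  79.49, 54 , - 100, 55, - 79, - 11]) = [-100,-79, - 78,  -  77, - 40, - 26.78, - 11, - 11, - 8/3,  26, 31.55 , 49, 54, 55,  58, 79.49, 91,97]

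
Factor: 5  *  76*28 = 10640=2^4*5^1*7^1*19^1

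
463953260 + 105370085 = 569323345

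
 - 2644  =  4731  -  7375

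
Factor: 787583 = 857^1*919^1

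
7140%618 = 342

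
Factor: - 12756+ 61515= 48759 = 3^1*16253^1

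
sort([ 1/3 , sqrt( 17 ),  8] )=[1/3,sqrt (17 ),8]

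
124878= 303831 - 178953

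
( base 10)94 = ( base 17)59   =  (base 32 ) 2u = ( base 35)2O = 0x5E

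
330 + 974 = 1304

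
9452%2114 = 996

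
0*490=0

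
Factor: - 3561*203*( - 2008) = 1451549064= 2^3 * 3^1*7^1*29^1*251^1*1187^1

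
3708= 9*412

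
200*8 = 1600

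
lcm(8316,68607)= 274428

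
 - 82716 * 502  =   - 41523432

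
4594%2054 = 486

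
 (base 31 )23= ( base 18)3B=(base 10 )65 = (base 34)1v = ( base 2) 1000001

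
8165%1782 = 1037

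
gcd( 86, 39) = 1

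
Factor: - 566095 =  - 5^1*43^1*2633^1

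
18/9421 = 18/9421 = 0.00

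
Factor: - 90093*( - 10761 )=3^2*17^1 * 59^1*211^1*509^1 = 969490773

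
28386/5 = 5677+1/5 = 5677.20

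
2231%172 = 167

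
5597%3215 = 2382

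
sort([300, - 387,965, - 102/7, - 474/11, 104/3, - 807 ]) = [  -  807, - 387, - 474/11, - 102/7,104/3, 300, 965 ]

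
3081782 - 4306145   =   - 1224363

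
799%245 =64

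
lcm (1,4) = 4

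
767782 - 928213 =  - 160431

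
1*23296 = 23296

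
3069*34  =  104346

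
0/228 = 0 = 0.00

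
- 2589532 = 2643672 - 5233204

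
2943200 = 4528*650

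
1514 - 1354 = 160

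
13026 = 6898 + 6128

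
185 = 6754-6569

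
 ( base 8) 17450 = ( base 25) CJ1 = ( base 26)BKK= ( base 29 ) 9e1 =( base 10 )7976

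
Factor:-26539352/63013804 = - 2^1*7^( - 1 )*16921^(-1 )*24943^1= -49886/118447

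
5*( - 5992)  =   - 29960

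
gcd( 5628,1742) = 134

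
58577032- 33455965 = 25121067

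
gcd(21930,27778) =1462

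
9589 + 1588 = 11177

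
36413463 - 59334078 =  -22920615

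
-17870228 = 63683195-81553423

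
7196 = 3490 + 3706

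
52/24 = 13/6  =  2.17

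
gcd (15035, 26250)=5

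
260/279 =260/279 = 0.93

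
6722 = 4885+1837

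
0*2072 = 0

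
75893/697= 108 + 617/697 = 108.89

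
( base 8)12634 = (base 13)2697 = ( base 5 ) 134112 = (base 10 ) 5532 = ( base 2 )1010110011100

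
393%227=166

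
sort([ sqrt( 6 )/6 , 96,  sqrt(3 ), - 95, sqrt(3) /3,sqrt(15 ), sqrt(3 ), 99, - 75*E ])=[ - 75*E, - 95, sqrt( 6)/6 , sqrt ( 3 )/3,sqrt(3), sqrt ( 3),sqrt( 15 ), 96,  99]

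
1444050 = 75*19254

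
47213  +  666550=713763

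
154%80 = 74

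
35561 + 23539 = 59100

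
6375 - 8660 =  - 2285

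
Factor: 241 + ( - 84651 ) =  - 2^1*5^1*23^1*367^1 = -84410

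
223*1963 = 437749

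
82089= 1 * 82089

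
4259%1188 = 695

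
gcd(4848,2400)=48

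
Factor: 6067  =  6067^1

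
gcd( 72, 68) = 4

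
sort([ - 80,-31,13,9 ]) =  [ - 80, - 31,9 , 13 ]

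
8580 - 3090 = 5490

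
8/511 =8/511= 0.02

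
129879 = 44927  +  84952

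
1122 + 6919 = 8041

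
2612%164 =152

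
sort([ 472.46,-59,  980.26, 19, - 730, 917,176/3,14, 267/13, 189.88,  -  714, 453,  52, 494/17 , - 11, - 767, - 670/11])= [ - 767, - 730, - 714,-670/11, - 59,-11, 14 , 19, 267/13,  494/17, 52,  176/3, 189.88, 453, 472.46,917,980.26] 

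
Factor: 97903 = 13^1 * 17^1 *443^1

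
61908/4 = 15477 = 15477.00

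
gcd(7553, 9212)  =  7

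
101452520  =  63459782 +37992738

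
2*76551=153102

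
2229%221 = 19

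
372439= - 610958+983397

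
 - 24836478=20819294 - 45655772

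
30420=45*676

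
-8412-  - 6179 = - 2233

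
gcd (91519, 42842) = 1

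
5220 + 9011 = 14231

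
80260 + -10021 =70239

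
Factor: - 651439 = -651439^1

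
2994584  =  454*6596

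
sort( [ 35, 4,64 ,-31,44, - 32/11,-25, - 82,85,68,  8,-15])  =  [ - 82, -31,- 25 , - 15, -32/11, 4, 8, 35,44,64,68,85 ]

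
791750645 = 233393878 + 558356767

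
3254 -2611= 643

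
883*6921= 6111243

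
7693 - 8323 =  - 630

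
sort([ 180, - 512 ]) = [ - 512,  180 ] 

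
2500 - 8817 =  - 6317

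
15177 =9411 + 5766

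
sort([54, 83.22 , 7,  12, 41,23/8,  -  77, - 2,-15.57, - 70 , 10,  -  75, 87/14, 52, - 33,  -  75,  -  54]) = [  -  77,  -  75, - 75, - 70, - 54,- 33, - 15.57,  -  2, 23/8, 87/14, 7, 10,12,41,52, 54  ,  83.22] 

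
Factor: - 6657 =-3^1 * 7^1*317^1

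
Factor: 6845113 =11^1*79^1* 7877^1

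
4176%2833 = 1343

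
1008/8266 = 504/4133 = 0.12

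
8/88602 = 4/44301=0.00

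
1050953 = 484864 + 566089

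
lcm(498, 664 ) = 1992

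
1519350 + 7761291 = 9280641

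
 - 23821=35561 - 59382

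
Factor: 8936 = 2^3*1117^1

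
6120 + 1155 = 7275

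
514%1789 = 514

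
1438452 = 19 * 75708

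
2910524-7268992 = -4358468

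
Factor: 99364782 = 2^1*3^1*11^1*241^1*6247^1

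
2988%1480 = 28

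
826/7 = 118=118.00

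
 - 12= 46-58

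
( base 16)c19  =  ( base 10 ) 3097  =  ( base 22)68h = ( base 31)36S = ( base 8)6031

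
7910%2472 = 494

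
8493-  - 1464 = 9957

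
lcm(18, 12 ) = 36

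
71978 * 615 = 44266470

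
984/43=22 +38/43 =22.88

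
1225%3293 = 1225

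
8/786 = 4/393 = 0.01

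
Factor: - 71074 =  - 2^1*35537^1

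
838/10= 83 + 4/5 = 83.80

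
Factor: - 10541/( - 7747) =61^( - 1 ) * 83^1 =83/61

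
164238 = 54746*3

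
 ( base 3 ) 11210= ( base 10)129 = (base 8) 201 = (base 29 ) 4D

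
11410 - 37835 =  - 26425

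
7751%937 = 255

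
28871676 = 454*63594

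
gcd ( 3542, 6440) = 322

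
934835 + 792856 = 1727691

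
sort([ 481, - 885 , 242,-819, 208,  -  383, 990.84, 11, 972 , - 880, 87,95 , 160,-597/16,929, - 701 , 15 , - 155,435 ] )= [ - 885, - 880, - 819 , - 701, - 383, - 155, - 597/16  ,  11, 15, 87 , 95 , 160,208 , 242,435, 481,929,972,990.84] 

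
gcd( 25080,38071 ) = 11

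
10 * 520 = 5200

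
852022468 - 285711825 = 566310643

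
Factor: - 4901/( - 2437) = 13^2*29^1*2437^(-1)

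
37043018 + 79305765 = 116348783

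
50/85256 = 25/42628  =  0.00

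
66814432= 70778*944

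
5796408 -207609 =5588799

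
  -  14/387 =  - 14/387 = -0.04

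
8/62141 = 8/62141 = 0.00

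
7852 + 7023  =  14875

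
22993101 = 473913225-450920124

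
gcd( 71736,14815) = 1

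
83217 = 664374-581157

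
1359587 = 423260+936327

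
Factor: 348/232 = 3/2  =  2^( - 1 )  *  3^1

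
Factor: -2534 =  - 2^1*7^1*181^1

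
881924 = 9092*97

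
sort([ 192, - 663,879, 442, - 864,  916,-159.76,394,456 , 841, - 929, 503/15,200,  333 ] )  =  [- 929,- 864,-663,  -  159.76,503/15, 192,200, 333,394, 442,456, 841, 879, 916 ] 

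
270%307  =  270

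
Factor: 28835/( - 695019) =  - 3^(- 1)*5^1*13^( - 1 )*71^(-1)*73^1*79^1 * 251^( - 1) 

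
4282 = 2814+1468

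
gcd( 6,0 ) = 6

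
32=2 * 16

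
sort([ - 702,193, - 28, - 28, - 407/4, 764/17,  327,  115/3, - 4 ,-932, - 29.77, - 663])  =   [ - 932 , - 702,-663 ,-407/4, - 29.77,-28 , - 28, - 4,115/3, 764/17,193  ,  327]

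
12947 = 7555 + 5392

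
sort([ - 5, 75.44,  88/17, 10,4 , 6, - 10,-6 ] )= [ - 10, - 6,-5, 4,88/17, 6, 10, 75.44]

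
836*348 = 290928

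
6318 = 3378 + 2940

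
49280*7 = 344960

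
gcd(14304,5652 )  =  12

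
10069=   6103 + 3966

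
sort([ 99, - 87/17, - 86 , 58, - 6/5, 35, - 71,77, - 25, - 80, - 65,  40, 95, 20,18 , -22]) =[-86, - 80,  -  71,-65, - 25, - 22  ,  -  87/17,-6/5, 18,  20,35, 40, 58, 77,95, 99]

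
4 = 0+4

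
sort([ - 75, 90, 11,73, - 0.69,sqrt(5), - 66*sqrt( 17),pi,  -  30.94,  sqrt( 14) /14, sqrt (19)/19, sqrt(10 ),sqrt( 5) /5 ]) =[ - 66*sqrt( 17), - 75, - 30.94, - 0.69, sqrt(19 ) /19,  sqrt(14 ) /14, sqrt ( 5 ) /5 , sqrt ( 5),  pi,sqrt(10 ),11,73, 90]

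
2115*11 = 23265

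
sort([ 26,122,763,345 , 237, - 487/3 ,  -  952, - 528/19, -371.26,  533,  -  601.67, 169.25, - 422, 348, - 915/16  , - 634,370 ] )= [ - 952, - 634, - 601.67, - 422, - 371.26,-487/3, - 915/16,- 528/19,26,122,  169.25,  237, 345, 348,370,533, 763] 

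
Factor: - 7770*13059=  - 2^1 * 3^3*5^1* 7^1*37^1*1451^1 = - 101468430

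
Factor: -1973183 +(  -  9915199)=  - 2^1*3^1*11^1*43^1* 59^1*71^1 = - 11888382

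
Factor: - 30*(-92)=2^3*3^1 * 5^1 * 23^1  =  2760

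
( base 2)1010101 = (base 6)221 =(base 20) 45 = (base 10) 85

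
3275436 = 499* 6564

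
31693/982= 32+269/982  =  32.27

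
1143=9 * 127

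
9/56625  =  3/18875= 0.00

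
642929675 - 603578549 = 39351126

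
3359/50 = 67+9/50 = 67.18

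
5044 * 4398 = 22183512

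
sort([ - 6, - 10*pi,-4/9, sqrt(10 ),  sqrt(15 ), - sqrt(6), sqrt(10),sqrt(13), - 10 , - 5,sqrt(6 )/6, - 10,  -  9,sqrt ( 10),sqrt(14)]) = [ - 10* pi, - 10 ,  -  10, - 9,-6, -5,-sqrt( 6) ,  -  4/9, sqrt(  6) /6,sqrt(10), sqrt( 10 ), sqrt( 10), sqrt( 13 ), sqrt(14),sqrt(15 )]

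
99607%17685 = 11182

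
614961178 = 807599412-192638234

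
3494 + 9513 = 13007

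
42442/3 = 42442/3=14147.33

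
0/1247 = 0 =0.00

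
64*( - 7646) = -489344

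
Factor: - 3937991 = - 23^1*131^1*1307^1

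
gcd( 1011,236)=1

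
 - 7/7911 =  - 1 + 7904/7911  =  - 0.00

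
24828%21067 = 3761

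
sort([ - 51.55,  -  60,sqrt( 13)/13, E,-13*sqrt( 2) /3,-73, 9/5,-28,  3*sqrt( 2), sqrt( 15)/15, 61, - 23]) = [-73, - 60,-51.55 ,-28, - 23, - 13*sqrt(2 )/3, sqrt( 15 )/15, sqrt( 13)/13, 9/5, E, 3*sqrt(2),61 ] 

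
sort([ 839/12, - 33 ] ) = [ - 33, 839/12] 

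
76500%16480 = 10580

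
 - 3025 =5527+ - 8552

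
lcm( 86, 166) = 7138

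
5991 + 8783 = 14774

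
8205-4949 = 3256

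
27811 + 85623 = 113434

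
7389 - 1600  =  5789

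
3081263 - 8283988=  -5202725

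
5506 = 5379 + 127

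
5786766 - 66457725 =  - 60670959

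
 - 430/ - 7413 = 430/7413 = 0.06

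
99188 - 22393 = 76795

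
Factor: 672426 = 2^1 * 3^2*37357^1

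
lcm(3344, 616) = 23408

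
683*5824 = 3977792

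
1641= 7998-6357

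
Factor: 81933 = 3^1*31^1*881^1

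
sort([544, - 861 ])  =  [ - 861,  544] 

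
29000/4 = 7250 = 7250.00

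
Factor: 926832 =2^4*3^1*19309^1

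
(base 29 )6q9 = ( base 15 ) 1AC4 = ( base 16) 16b1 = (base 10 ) 5809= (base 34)50T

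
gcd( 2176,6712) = 8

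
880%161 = 75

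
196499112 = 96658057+99841055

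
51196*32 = 1638272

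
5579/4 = 1394 + 3/4 = 1394.75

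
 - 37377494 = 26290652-63668146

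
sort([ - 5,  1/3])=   [-5,1/3]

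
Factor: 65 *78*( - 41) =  -2^1 * 3^1*5^1*13^2 * 41^1 = -207870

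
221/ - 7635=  - 221/7635 = - 0.03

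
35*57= 1995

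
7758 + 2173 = 9931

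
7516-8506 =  - 990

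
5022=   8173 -3151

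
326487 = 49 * 6663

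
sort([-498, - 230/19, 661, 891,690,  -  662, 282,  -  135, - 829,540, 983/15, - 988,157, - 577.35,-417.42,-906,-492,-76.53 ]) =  [-988,-906, - 829,-662,- 577.35  ,-498 ,  -  492, - 417.42, - 135 , - 76.53,  -  230/19,983/15, 157 , 282, 540,661, 690, 891 ] 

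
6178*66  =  407748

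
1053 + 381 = 1434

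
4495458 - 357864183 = - 353368725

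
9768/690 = 14 + 18/115 = 14.16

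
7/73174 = 7/73174= 0.00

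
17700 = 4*4425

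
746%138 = 56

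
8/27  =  8/27 = 0.30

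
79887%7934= 547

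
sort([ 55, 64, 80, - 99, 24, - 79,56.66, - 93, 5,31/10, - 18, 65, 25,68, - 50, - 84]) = [ - 99, - 93, - 84, - 79, - 50, - 18,31/10, 5, 24,25, 55, 56.66, 64,65 , 68, 80 ]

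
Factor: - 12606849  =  -3^2*199^1*7039^1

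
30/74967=10/24989 = 0.00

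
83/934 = 83/934 = 0.09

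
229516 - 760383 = - 530867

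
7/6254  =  7/6254 = 0.00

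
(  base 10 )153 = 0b10011001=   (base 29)58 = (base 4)2121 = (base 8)231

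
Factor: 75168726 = 2^1*3^1*12528121^1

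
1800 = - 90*( - 20) 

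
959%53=5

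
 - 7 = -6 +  - 1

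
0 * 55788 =0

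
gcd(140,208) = 4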